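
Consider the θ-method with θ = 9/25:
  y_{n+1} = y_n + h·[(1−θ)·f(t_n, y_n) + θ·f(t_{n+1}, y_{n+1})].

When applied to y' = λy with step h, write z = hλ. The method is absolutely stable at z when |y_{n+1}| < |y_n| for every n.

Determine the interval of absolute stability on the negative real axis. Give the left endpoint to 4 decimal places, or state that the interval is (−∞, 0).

(-7.1429, 0).

Set f=λy, z=hλ:
  y_{n+1} = y_n + z·[16/25·y_n + 9/25·y_{n+1}] ⇒ (1 − 9/25z)y_{n+1} = (1 + 16/25z)y_n
  ⇒ R(z) = (1 + 16/25z)/(1 − 9/25z).

Solve |R(x)|<1 on ℝ⁻.
x=-0.73: |R|=0.4219
R=−1: 1+16/25x = −1+9/25x ⇒ -7/25x=2 ⇒ x=2/(-7/25)=-7.1429
Confirm numerically:
  x=-5.791: |R|=0.87729 <1
  x=-5.526: |R|=0.84856 <1
  x=-4.476: |R|=0.71405 <1
  x=-7.680: |R|=1.03995 >1
  x=-7.388: |R|=1.01876 >1
  x=-7.229: |R|=1.00670 >1
Interval (-7.1429, 0).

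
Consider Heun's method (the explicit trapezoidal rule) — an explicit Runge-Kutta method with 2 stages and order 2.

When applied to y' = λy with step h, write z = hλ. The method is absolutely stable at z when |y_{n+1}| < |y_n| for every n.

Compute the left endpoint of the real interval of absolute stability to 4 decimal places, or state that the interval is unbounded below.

Test eqn y'=λy, z=hλ:
  order 2, 2-stage ⇒ R(z)=1+z+z^2/2
  (e.g. R(-1.01)=0.50005, |R|=0.50005)

Find x<0 with |R(x)|<1.
x=-1.01: |R|=0.5000
|R(-1.55)|=0.6513 |R(-0.89)|=0.5061 |R(-0.67)|=0.5544
Bisect:
  x_lo=-2.5523 |R|=1.7049  x_hi=-0.2948 |R|=0.7486
  mid=-1.42359 |R|=0.58972 →hi
  mid=-1.98797 |R|=0.98804 →hi
  mid=-2.27016 |R|=1.30665 →lo
  mid=-2.12906 |R|=1.13739 →lo
  mid=-2.05852 |R|=1.06023 →lo
  mid=-2.02324 |R|=1.02351 →lo
  mid=-2.00561 |R|=1.00562 →lo
  mid=-1.99679 |R|=0.99679 →hi
  ...
  [-2.00009,-1.99996] ⇒ x*=-2.0000
So |R|<1 on (-2.0000, 0).

z* = -2.0000.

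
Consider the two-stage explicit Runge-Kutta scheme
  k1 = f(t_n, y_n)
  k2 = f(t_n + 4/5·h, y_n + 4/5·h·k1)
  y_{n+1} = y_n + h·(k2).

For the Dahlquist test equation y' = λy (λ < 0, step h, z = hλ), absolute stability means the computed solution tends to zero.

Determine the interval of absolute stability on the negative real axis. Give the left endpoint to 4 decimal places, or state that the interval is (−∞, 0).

On y'=λy, z=hλ:
  k1=λy_n ⇒ h·k1=z·y_n;  k2=λ(1+4/5z)y_n ⇒ h·k2=z(1+4/5z)y_n
  y_{n+1}/y_n = 1 + z(1+4/5z) = 1 + z + 4/5z²
  R(z) = 1 + z + 4/5z².

Find x<0 with |R(x)|<1.
x=-0.68: |R|=0.6899
R=1: x+4/5x²=0 ⇒ x=−5/4=-1.2500; min R=1−1/(4·4/5)=0.6875>−1
Confirm numerically:
  x=-1.111: |R|=0.87646 <1
  x=-1.105: |R|=0.87182 <1
  x=-1.042: |R|=0.82661 <1
  x=-0.864: |R|=0.73320 <1
  x=-1.459: |R|=1.24394 >1
  x=-1.432: |R|=1.20850 >1
So |R|<1 on (-1.2500, 0).

(-1.2500, 0).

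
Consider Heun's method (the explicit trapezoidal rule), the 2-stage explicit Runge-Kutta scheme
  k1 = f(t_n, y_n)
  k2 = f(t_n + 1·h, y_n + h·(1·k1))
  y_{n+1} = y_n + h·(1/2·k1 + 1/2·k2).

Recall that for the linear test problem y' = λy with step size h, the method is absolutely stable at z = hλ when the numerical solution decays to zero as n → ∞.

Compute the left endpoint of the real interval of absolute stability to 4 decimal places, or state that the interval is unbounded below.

With y'=λy (z=hλ):
  order 2, 2-stage ⇒ R(z)=1+z+z^2/2
  (e.g. R(-0.8)=0.52000, |R|=0.52000)

Find x<0 with |R(x)|<1.
x=-0.8: |R|=0.5200
|R(-2.36)|=1.4248 |R(-0.78)|=0.5242 |R(-0.51)|=0.6200
Bisect:
  x_lo=-2.5338 |R|=1.6763  x_hi=-0.1916 |R|=0.8268
  mid=-1.36269 |R|=0.56577 →hi
  mid=-1.94825 |R|=0.94958 →hi
  mid=-2.24102 |R|=1.27007 →lo
  mid=-2.09463 |R|=1.09911 →lo
  mid=-2.02144 |R|=1.02167 →lo
  mid=-1.98484 |R|=0.98496 →hi
  mid=-2.00314 |R|=1.00315 →lo
  ...
  [-2.00014,-2.00000] ⇒ x*=-2.0000
Stable set (-2.0000, 0).

left endpoint -2.0000.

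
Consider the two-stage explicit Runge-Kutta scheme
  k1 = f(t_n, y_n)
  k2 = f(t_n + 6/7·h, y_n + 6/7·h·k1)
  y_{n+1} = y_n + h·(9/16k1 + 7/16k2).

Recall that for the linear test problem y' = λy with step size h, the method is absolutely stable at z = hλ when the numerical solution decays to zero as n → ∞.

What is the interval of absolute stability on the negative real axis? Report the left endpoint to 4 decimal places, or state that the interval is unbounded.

Set f=λy, z=hλ:
  k1=λy_n ⇒ h·k1=z·y_n;  k2=λ(1+6/7z)y_n ⇒ h·k2=z(1+6/7z)y_n
  y_{n+1}/y_n = 1 + 9/16z + 7/16z(1+6/7z) = 1 + z + 3/8z²
  so R(z) = 1 + z + 3/8z².

Need |R(x)|<1, x<0.
x=-1.67: |R|=0.3758
R=1: x+3/8x²=0 ⇒ x=−8/3=-2.6667; min R=1−1/(4·3/8)=0.3333>−1
Confirm numerically:
  x=-2.184: |R|=0.60470 <1
  x=-2.152: |R|=0.58466 <1
  x=-1.808: |R|=0.41782 <1
  x=-2.886: |R|=1.23737 >1
  x=-2.785: |R|=1.12358 >1
Interval (-2.6667, 0).

(-2.6667, 0).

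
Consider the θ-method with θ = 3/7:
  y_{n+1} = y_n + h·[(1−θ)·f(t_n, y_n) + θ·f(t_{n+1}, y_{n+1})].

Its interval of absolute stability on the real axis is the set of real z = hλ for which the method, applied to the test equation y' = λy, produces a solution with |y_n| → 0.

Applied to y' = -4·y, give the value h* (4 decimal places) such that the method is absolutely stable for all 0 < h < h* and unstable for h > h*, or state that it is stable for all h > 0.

(-14.0000,0); λ=-4 ⇒ h* = (14)/4 = 3.5000.

Set f=λy, z=hλ:
  y_{n+1} = y_n + z·[4/7·y_n + 3/7·y_{n+1}] ⇒ (1 − 3/7z)y_{n+1} = (1 + 4/7z)y_n
  Hence R(z) = (1 + 4/7z)/(1 − 3/7z).

Find x<0 with |R(x)|<1.
x=-0.78: |R|=0.4154
R=−1: 1+4/7x = −1+3/7x ⇒ -1/7x=2 ⇒ x=2/(-1/7)=-14.0000
Confirm numerically:
  x=-13.487: |R|=0.98919 <1
  x=-12.831: |R|=0.97430 <1
  x=-11.431: |R|=0.93779 <1
  x=-9.847: |R|=0.88635 <1
  x=-14.144: |R|=1.00291 >1
  x=-14.139: |R|=1.00281 >1
So |R|<1 on (-14.0000, 0).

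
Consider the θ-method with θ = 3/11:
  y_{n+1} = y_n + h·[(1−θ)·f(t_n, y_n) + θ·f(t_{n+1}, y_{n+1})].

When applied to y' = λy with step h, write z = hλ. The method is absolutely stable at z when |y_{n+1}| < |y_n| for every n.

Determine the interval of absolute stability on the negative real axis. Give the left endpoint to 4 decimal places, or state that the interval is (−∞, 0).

Test eqn y'=λy, z=hλ:
  y_{n+1} = y_n + z·[8/11·y_n + 3/11·y_{n+1}] ⇒ (1 − 3/11z)y_{n+1} = (1 + 8/11z)y_n
  ⇒ R(z) = (1 + 8/11z)/(1 − 3/11z).

Solve |R(x)|<1 on ℝ⁻.
x=-1.34: |R|=0.0186
R=−1: 1+8/11x = −1+3/11x ⇒ -5/11x=2 ⇒ x=2/(-5/11)=-4.4000
Confirm numerically:
  x=-4.065: |R|=0.92779 <1
  x=-3.531: |R|=0.79878 <1
  x=-2.212: |R|=0.37968 <1
  x=-1.792: |R|=0.20371 <1
  x=-4.661: |R|=1.05224 >1
  x=-4.539: |R|=1.02823 >1
Stable set (-4.4000, 0).

(-4.4000, 0).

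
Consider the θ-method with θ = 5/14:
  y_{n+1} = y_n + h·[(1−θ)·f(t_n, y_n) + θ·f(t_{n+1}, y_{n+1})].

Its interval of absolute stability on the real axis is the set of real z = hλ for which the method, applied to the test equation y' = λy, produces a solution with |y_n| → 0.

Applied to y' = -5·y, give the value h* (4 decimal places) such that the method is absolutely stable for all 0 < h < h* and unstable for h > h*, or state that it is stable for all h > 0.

(-7.0000,0); λ=-5 ⇒ h* = (7)/5 = 1.4000.

With y'=λy (z=hλ):
  y_{n+1} = y_n + z·[9/14·y_n + 5/14·y_{n+1}] ⇒ (1 − 5/14z)y_{n+1} = (1 + 9/14z)y_n
  Hence R(z) = (1 + 9/14z)/(1 − 5/14z).

Need |R(x)|<1, x<0.
x=-1.16: |R|=0.1798
R=−1: 1+9/14x = −1+5/14x ⇒ -2/7x=2 ⇒ x=2/(-2/7)=-7.0000
Confirm numerically:
  x=-5.626: |R|=0.86955 <1
  x=-4.608: |R|=0.74168 <1
  x=-4.168: |R|=0.67486 <1
  x=-7.273: |R|=1.02168 >1
  x=-7.272: |R|=1.02160 >1
  x=-7.174: |R|=1.01396 >1
Stable set (-7.0000, 0).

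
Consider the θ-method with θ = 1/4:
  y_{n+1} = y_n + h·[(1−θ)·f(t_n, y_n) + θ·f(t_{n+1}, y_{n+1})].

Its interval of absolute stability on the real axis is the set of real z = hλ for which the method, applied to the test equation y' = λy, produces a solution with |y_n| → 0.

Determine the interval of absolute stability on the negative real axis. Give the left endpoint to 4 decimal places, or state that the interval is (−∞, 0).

z∈(-4.0000,0).

With y'=λy (z=hλ):
  y_{n+1} = y_n + z·[3/4·y_n + 1/4·y_{n+1}] ⇒ (1 − 1/4z)y_{n+1} = (1 + 3/4z)y_n
  ⇒ R(z) = (1 + 3/4z)/(1 − 1/4z).

Solve |R(x)|<1 on ℝ⁻.
x=-1.45: |R|=0.0642
R=−1: 1+3/4x = −1+1/4x ⇒ -1/2x=2 ⇒ x=2/(-1/2)=-4.0000
Confirm numerically:
  x=-3.952: |R|=0.98793 <1
  x=-3.644: |R|=0.90686 <1
  x=-3.539: |R|=0.87770 <1
  x=-3.162: |R|=0.76599 <1
  x=-4.415: |R|=1.09863 >1
  x=-4.370: |R|=1.08841 >1
Stable set (-4.0000, 0).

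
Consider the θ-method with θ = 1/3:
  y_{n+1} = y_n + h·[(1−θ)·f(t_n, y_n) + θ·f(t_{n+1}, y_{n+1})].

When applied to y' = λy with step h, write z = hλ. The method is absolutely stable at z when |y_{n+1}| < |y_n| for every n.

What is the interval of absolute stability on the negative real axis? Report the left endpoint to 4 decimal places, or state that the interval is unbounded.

With y'=λy (z=hλ):
  y_{n+1} = y_n + z·[2/3·y_n + 1/3·y_{n+1}] ⇒ (1 − 1/3z)y_{n+1} = (1 + 2/3z)y_n
  so R(z) = (1 + 2/3z)/(1 − 1/3z).

Boundary: |R(x)|=1, x<0.
x=-0.93: |R|=0.2901
R=−1: 1+2/3x = −1+1/3x ⇒ -1/3x=2 ⇒ x=2/(-1/3)=-6.0000
Confirm numerically:
  x=-3.961: |R|=0.70708 <1
  x=-3.441: |R|=0.60270 <1
  x=-3.035: |R|=0.50870 <1
  x=-6.557: |R|=1.05828 >1
  x=-6.515: |R|=1.05413 >1
  x=-6.153: |R|=1.01672 >1
Interval (-6.0000, 0).

(-6.0000, 0).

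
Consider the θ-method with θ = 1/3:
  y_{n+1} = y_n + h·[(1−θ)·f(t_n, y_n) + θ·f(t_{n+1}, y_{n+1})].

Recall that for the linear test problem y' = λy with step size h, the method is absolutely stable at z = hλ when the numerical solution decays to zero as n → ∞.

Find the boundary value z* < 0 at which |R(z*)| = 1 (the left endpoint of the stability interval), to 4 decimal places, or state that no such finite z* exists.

On y'=λy, z=hλ:
  y_{n+1} = y_n + z·[2/3·y_n + 1/3·y_{n+1}] ⇒ (1 − 1/3z)y_{n+1} = (1 + 2/3z)y_n
  Hence R(z) = (1 + 2/3z)/(1 − 1/3z).

Find x<0 with |R(x)|<1.
x=-1.48: |R|=0.0089
R=−1: 1+2/3x = −1+1/3x ⇒ -1/3x=2 ⇒ x=2/(-1/3)=-6.0000
Confirm numerically:
  x=-4.026: |R|=0.71904 <1
  x=-3.998: |R|=0.71392 <1
  x=-3.233: |R|=0.55607 <1
  x=-6.409: |R|=1.04347 >1
  x=-6.280: |R|=1.03017 >1
Interval (-6.0000, 0).

left endpoint -6.0000.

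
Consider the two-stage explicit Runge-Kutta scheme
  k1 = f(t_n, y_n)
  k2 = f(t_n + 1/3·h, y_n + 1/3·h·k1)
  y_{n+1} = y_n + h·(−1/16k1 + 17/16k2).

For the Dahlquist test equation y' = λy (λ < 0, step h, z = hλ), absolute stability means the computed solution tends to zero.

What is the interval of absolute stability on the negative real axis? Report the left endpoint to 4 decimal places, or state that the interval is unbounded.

On y'=λy, z=hλ:
  k1=λy_n ⇒ h·k1=z·y_n;  k2=λ(1+1/3z)y_n ⇒ h·k2=z(1+1/3z)y_n
  y_{n+1}/y_n = 1 − 1/16z + 17/16z(1+1/3z) = 1 + z + 17/48z²
  Hence R(z) = 1 + z + 17/48z².

Need |R(x)|<1, x<0.
x=-0.95: |R|=0.3696
R=1: x+17/48x²=0 ⇒ x=−48/17=-2.8235; min R=1−1/(4·17/48)=0.2941>−1
Confirm numerically:
  x=-2.410: |R|=0.64704 <1
  x=-2.304: |R|=0.57606 <1
  x=-1.930: |R|=0.38924 <1
  x=-3.227: |R|=1.46112 >1
  x=-2.964: |R|=1.14746 >1
Interval (-2.8235, 0).

(-2.8235, 0).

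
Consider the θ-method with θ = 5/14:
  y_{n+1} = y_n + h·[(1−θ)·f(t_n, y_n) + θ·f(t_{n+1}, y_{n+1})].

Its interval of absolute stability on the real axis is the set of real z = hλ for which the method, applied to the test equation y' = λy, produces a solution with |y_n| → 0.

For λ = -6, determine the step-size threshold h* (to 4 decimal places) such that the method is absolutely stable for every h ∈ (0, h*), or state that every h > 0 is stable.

(-7.0000,0); λ=-6 ⇒ h* = (7)/6 = 1.1667.

With y'=λy (z=hλ):
  y_{n+1} = y_n + z·[9/14·y_n + 5/14·y_{n+1}] ⇒ (1 − 5/14z)y_{n+1} = (1 + 9/14z)y_n
  ⇒ R(z) = (1 + 9/14z)/(1 − 5/14z).

Find x<0 with |R(x)|<1.
x=-0.87: |R|=0.3362
R=−1: 1+9/14x = −1+5/14x ⇒ -2/7x=2 ⇒ x=2/(-2/7)=-7.0000
Confirm numerically:
  x=-5.292: |R|=0.83114 <1
  x=-4.311: |R|=0.69748 <1
  x=-3.737: |R|=0.60067 <1
  x=-7.539: |R|=1.04171 >1
  x=-7.498: |R|=1.03869 >1
  x=-7.105: |R|=1.00848 >1
Interval (-7.0000, 0).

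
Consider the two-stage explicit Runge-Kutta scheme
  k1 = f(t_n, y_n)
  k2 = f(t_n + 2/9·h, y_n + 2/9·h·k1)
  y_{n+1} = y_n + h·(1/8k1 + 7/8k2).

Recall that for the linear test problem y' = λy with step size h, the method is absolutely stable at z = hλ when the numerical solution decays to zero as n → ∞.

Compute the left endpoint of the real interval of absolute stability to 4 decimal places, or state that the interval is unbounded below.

With y'=λy (z=hλ):
  k1=λy_n ⇒ h·k1=z·y_n;  k2=λ(1+2/9z)y_n ⇒ h·k2=z(1+2/9z)y_n
  y_{n+1}/y_n = 1 + 1/8z + 7/8z(1+2/9z) = 1 + z + 7/36z²
  ⇒ R(z) = 1 + z + 7/36z².

Find x<0 with |R(x)|<1.
x=-1.46: |R|=0.0455
R=1: x+7/36x²=0 ⇒ x=−36/7=-5.1429; min R=1−1/(4·7/36)=-0.2857>−1
Confirm numerically:
  x=-5.059: |R|=0.91751 <1
  x=-2.792: |R|=0.27625 <1
  x=-2.639: |R|=0.28483 <1
  x=-2.610: |R|=0.28543 <1
  x=-5.668: |R|=1.57877 >1
  x=-5.288: |R|=1.14924 >1
  x=-5.172: |R|=1.02931 >1
Stable set (-5.1429, 0).

z* = -5.1429.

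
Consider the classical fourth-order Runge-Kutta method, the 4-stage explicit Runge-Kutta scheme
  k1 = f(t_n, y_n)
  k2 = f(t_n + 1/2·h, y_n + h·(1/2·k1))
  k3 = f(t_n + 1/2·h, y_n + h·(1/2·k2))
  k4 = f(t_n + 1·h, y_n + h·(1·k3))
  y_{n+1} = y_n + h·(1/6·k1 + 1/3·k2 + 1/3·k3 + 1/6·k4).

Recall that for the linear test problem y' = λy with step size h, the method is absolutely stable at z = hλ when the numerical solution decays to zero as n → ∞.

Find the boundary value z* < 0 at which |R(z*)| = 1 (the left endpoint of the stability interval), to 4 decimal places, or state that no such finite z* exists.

On y'=λy, z=hλ:
  order 4, 4-stage ⇒ R(z)=1+z+z^2/2+z^3/6+z^4/24
  (e.g. R(-0.57)=0.56598, |R|=0.56598)

Need |R(x)|<1, x<0.
x=-0.57: |R|=0.5660
|R(-2.76)|=0.9625 |R(-2.31)|=0.4901 |R(-1.06)|=0.3559
Bisect:
  x_lo=-3.1585 |R|=1.7247  x_hi=-0.3826 |R|=0.6822
  mid=-1.77054 |R|=0.28127 →hi
  mid=-2.46451 |R|=0.61470 →hi
  mid=-2.81150 |R|=1.04023 →lo
  mid=-2.63800 |R|=0.79971 →hi
  mid=-2.72475 |R|=0.91249 →hi
  mid=-2.76812 |R|=0.97442 →hi
  mid=-2.78981 |R|=1.00683 →lo
  mid=-2.77897 |R|=0.99050 →hi
  mid=-2.78439 |R|=0.99864 →hi
  ...
  [-2.78541,-2.78524] ⇒ x*=-2.7853
Interval (-2.7853, 0).

z* = -2.7853.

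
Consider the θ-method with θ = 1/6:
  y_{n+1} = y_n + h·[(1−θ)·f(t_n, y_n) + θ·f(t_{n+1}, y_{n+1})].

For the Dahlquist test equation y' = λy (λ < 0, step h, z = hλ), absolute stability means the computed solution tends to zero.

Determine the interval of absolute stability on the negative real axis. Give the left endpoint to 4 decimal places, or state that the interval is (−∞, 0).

(-3.0000, 0).

With y'=λy (z=hλ):
  y_{n+1} = y_n + z·[5/6·y_n + 1/6·y_{n+1}] ⇒ (1 − 1/6z)y_{n+1} = (1 + 5/6z)y_n
  so R(z) = (1 + 5/6z)/(1 − 1/6z).

Find x<0 with |R(x)|<1.
x=-1.75: |R|=0.3548
R=−1: 1+5/6x = −1+1/6x ⇒ -2/3x=2 ⇒ x=2/(-2/3)=-3.0000
Confirm numerically:
  x=-2.630: |R|=0.82851 <1
  x=-2.474: |R|=0.75171 <1
  x=-2.137: |R|=0.57577 <1
  x=-3.357: |R|=1.15261 >1
  x=-3.339: |R|=1.14520 >1
Stable set (-3.0000, 0).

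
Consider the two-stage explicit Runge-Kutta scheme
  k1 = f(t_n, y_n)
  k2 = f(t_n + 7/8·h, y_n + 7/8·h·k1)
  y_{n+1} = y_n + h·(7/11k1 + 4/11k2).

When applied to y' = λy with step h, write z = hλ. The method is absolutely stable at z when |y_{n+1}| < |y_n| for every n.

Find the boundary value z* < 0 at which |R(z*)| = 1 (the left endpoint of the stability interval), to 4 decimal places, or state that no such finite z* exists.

left endpoint -3.1429.

With y'=λy (z=hλ):
  k1=λy_n ⇒ h·k1=z·y_n;  k2=λ(1+7/8z)y_n ⇒ h·k2=z(1+7/8z)y_n
  y_{n+1}/y_n = 1 + 7/11z + 4/11z(1+7/8z) = 1 + z + 7/22z²
  ⇒ R(z) = 1 + z + 7/22z².

Need |R(x)|<1, x<0.
x=-0.75: |R|=0.4290
R=1: x+7/22x²=0 ⇒ x=−22/7=-3.1429; min R=1−1/(4·7/22)=0.2143>−1
Confirm numerically:
  x=-2.000: |R|=0.27273 <1
  x=-1.592: |R|=0.21442 <1
  x=-1.558: |R|=0.21434 <1
  x=-3.345: |R|=1.21514 >1
  x=-3.204: |R|=1.06233 >1
  x=-3.172: |R|=1.02941 >1
Stable set (-3.1429, 0).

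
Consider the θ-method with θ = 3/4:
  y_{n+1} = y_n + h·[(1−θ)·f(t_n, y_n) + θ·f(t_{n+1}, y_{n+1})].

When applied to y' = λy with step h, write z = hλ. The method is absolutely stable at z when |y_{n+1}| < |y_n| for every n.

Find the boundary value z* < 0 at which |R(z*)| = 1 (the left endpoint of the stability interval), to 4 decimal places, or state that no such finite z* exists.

Test eqn y'=λy, z=hλ:
  y_{n+1} = y_n + z·[1/4·y_n + 3/4·y_{n+1}] ⇒ (1 − 3/4z)y_{n+1} = (1 + 1/4z)y_n
  R(z) = (1 + 1/4z)/(1 − 3/4z).

Solve |R(x)|<1 on ℝ⁻.
x=-0.7: |R|=0.5410
x=-2: |R|=0.2000
x=-10: |R|=0.1765
x=-100: |R|=0.3158
θ=3/4≥1/2 ⇒ |1+1/4x|<|1−3/4x| ∀x<0 ⇒ interval (−∞,0).

(−∞, 0) — no finite endpoint.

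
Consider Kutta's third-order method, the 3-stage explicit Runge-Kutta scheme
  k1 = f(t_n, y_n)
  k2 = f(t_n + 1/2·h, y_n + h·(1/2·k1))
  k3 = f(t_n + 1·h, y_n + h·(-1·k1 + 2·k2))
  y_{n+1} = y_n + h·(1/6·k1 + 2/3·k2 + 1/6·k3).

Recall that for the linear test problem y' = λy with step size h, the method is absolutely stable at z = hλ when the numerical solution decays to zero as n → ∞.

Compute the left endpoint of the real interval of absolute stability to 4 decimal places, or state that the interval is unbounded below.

z* = -2.5127.

Test eqn y'=λy, z=hλ:
  order 3, 3-stage ⇒ R(z)=1+z+z^2/2+z^3/6
  (e.g. R(-0.54)=0.57956, |R|=0.57956)

Need |R(x)|<1, x<0.
x=-0.54: |R|=0.5796
|R(-2.66)|=1.2590 |R(-1.26)|=0.2004 |R(-0.5)|=0.6042
Bisect:
  x_lo=-3.0581 |R|=2.1488  x_hi=-0.0809 |R|=0.9223
  mid=-1.56952 |R|=0.01779 →hi
  mid=-2.31383 |R|=0.70156 →hi
  mid=-2.68599 |R|=1.30841 →lo
  mid=-2.49991 |R|=0.97902 →hi
  mid=-2.59295 |R|=1.13682 →lo
  mid=-2.54643 |R|=1.05625 →lo
  mid=-2.52317 |R|=1.01722 →lo
  mid=-2.51154 |R|=0.99802 →hi
  ...
  [-2.51281,-2.51263] ⇒ x*=-2.5127
So |R|<1 on (-2.5127, 0).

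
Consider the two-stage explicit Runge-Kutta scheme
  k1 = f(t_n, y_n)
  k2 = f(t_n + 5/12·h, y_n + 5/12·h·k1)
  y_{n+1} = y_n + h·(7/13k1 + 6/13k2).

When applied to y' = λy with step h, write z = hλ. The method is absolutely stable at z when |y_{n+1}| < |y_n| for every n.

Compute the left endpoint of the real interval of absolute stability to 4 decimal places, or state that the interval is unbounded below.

left endpoint -5.2000.

Set f=λy, z=hλ:
  k1=λy_n ⇒ h·k1=z·y_n;  k2=λ(1+5/12z)y_n ⇒ h·k2=z(1+5/12z)y_n
  y_{n+1}/y_n = 1 + 7/13z + 6/13z(1+5/12z) = 1 + z + 5/26z²
  so R(z) = 1 + z + 5/26z².

Find x<0 with |R(x)|<1.
x=-0.81: |R|=0.3162
R=1: x+5/26x²=0 ⇒ x=−26/5=-5.2000; min R=1−1/(4·5/26)=-0.3000>−1
Confirm numerically:
  x=-4.293: |R|=0.25120 <1
  x=-4.220: |R|=0.20469 <1
  x=-2.836: |R|=0.28929 <1
  x=-2.157: |R|=0.26226 <1
  x=-5.693: |R|=1.53974 >1
  x=-5.515: |R|=1.33408 >1
  x=-5.331: |R|=1.13430 >1
Stable set (-5.2000, 0).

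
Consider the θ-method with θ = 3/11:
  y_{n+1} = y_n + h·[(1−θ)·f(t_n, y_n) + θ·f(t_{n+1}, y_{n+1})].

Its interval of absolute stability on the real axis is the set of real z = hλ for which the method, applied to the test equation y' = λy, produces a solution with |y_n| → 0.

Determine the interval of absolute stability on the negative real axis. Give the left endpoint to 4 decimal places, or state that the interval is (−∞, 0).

Test eqn y'=λy, z=hλ:
  y_{n+1} = y_n + z·[8/11·y_n + 3/11·y_{n+1}] ⇒ (1 − 3/11z)y_{n+1} = (1 + 8/11z)y_n
  ⇒ R(z) = (1 + 8/11z)/(1 − 3/11z).

Boundary: |R(x)|=1, x<0.
x=-1.7: |R|=0.1615
R=−1: 1+8/11x = −1+3/11x ⇒ -5/11x=2 ⇒ x=2/(-5/11)=-4.4000
Confirm numerically:
  x=-3.818: |R|=0.87040 <1
  x=-3.567: |R|=0.80807 <1
  x=-1.896: |R|=0.24976 <1
  x=-1.804: |R|=0.20912 <1
  x=-4.885: |R|=1.09452 >1
  x=-4.775: |R|=1.07404 >1
  x=-4.725: |R|=1.06455 >1
So |R|<1 on (-4.4000, 0).

(-4.4000, 0).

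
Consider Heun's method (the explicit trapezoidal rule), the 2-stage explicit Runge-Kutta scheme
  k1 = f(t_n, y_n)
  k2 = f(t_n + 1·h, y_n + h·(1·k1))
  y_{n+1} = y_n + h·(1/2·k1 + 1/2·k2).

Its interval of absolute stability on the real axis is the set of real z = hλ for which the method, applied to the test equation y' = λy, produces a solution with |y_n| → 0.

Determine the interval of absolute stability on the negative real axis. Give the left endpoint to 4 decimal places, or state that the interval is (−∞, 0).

Test eqn y'=λy, z=hλ:
  order 2, 2-stage ⇒ R(z)=1+z+z^2/2
  (e.g. R(-1.61)=0.68605, |R|=0.68605)

Solve |R(x)|<1 on ℝ⁻.
x=-1.61: |R|=0.6861
|R(-2.37)|=1.4385 |R(-1.45)|=0.6013 |R(-1.22)|=0.5242
Bisect:
  x_lo=-2.3512 |R|=1.4128  x_hi=-0.2823 |R|=0.7575
  mid=-1.31675 |R|=0.55016 →hi
  mid=-1.83396 |R|=0.84775 →hi
  mid=-2.09257 |R|=1.09686 →lo
  mid=-1.96327 |R|=0.96394 →hi
  mid=-2.02792 |R|=1.02831 →lo
  mid=-1.99559 |R|=0.99560 →hi
  mid=-2.01176 |R|=1.01183 →lo
  mid=-2.00368 |R|=1.00368 →lo
  mid=-1.99964 |R|=0.99964 →hi
  ...
  [-2.00001,-1.99989] ⇒ x*=-2.0000
So |R|<1 on (-2.0000, 0).

(-2.0000, 0).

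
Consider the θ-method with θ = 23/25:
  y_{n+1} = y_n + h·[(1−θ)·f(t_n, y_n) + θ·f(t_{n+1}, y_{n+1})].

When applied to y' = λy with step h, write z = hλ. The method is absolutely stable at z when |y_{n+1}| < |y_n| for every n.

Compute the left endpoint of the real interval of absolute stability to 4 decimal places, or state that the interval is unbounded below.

unbounded; (−∞, 0).

With y'=λy (z=hλ):
  y_{n+1} = y_n + z·[2/25·y_n + 23/25·y_{n+1}] ⇒ (1 − 23/25z)y_{n+1} = (1 + 2/25z)y_n
  R(z) = (1 + 2/25z)/(1 − 23/25z).

Boundary: |R(x)|=1, x<0.
x=-1.07: |R|=0.4608
x=-2: |R|=0.2958
x=-10: |R|=0.0196
x=-100: |R|=0.0753
θ=23/25≥1/2 ⇒ |1+2/25x|<|1−23/25x| ∀x<0 ⇒ interval (−∞,0).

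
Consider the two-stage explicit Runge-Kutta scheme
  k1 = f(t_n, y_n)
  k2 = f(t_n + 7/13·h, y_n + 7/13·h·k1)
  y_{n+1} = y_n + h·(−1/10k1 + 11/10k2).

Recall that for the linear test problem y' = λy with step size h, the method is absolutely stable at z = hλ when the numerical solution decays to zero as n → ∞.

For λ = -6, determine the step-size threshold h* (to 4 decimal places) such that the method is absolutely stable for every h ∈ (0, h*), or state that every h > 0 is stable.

Set f=λy, z=hλ:
  k1=λy_n ⇒ h·k1=z·y_n;  k2=λ(1+7/13z)y_n ⇒ h·k2=z(1+7/13z)y_n
  y_{n+1}/y_n = 1 − 1/10z + 11/10z(1+7/13z) = 1 + z + 77/130z²
  so R(z) = 1 + z + 77/130z².

Solve |R(x)|<1 on ℝ⁻.
x=-0.93: |R|=0.5823
R=1: x+77/130x²=0 ⇒ x=−130/77=-1.6883; min R=1−1/(4·77/130)=0.5779>−1
Confirm numerically:
  x=-1.482: |R|=0.81890 <1
  x=-1.253: |R|=0.67693 <1
  x=-1.213: |R|=0.65850 <1
  x=-0.954: |R|=0.58507 <1
  x=-2.091: |R|=1.49874 >1
  x=-1.833: |R|=1.15709 >1
  x=-1.831: |R|=1.15475 >1
Stable set (-1.6883, 0).

(-1.6883,0); λ=-6 ⇒ h* = (130/77)/6 = 0.2814.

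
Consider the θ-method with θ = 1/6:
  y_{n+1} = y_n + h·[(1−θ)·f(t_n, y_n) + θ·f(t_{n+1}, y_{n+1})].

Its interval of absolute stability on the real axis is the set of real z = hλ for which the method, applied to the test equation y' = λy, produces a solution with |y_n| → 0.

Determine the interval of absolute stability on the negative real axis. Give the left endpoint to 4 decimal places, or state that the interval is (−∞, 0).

(-3.0000, 0).

With y'=λy (z=hλ):
  y_{n+1} = y_n + z·[5/6·y_n + 1/6·y_{n+1}] ⇒ (1 − 1/6z)y_{n+1} = (1 + 5/6z)y_n
  ⇒ R(z) = (1 + 5/6z)/(1 − 1/6z).

Find x<0 with |R(x)|<1.
x=-1.48: |R|=0.1872
R=−1: 1+5/6x = −1+1/6x ⇒ -2/3x=2 ⇒ x=2/(-2/3)=-3.0000
Confirm numerically:
  x=-2.689: |R|=0.85683 <1
  x=-2.428: |R|=0.72852 <1
  x=-1.492: |R|=0.19487 <1
  x=-1.449: |R|=0.16714 <1
  x=-3.364: |R|=1.15549 >1
  x=-3.108: |R|=1.04743 >1
  x=-3.088: |R|=1.03873 >1
Stable set (-3.0000, 0).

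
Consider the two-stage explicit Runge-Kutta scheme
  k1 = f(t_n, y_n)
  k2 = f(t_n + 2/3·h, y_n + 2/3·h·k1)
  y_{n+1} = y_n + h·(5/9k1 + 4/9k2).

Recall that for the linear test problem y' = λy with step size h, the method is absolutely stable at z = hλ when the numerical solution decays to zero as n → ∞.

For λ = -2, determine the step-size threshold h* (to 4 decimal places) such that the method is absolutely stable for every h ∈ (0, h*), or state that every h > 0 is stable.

(-3.3750,0); λ=-2 ⇒ h* = (27/8)/2 = 1.6875.

Set f=λy, z=hλ:
  k1=λy_n ⇒ h·k1=z·y_n;  k2=λ(1+2/3z)y_n ⇒ h·k2=z(1+2/3z)y_n
  y_{n+1}/y_n = 1 + 5/9z + 4/9z(1+2/3z) = 1 + z + 8/27z²
  so R(z) = 1 + z + 8/27z².

Need |R(x)|<1, x<0.
x=-0.63: |R|=0.4876
R=1: x+8/27x²=0 ⇒ x=−27/8=-3.3750; min R=1−1/(4·8/27)=0.1562>−1
Confirm numerically:
  x=-3.042: |R|=0.69986 <1
  x=-2.982: |R|=0.65276 <1
  x=-2.341: |R|=0.28279 <1
  x=-1.878: |R|=0.16700 <1
  x=-3.959: |R|=1.68505 >1
  x=-3.480: |R|=1.10827 >1
Stable set (-3.3750, 0).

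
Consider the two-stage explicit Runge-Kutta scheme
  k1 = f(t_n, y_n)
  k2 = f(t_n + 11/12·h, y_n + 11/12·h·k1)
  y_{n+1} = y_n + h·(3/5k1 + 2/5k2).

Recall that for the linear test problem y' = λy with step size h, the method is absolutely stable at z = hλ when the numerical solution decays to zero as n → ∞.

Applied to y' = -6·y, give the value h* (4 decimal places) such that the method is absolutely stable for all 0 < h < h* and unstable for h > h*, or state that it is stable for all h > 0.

Test eqn y'=λy, z=hλ:
  k1=λy_n ⇒ h·k1=z·y_n;  k2=λ(1+11/12z)y_n ⇒ h·k2=z(1+11/12z)y_n
  y_{n+1}/y_n = 1 + 3/5z + 2/5z(1+11/12z) = 1 + z + 11/30z²
  R(z) = 1 + z + 11/30z².

Solve |R(x)|<1 on ℝ⁻.
x=-0.73: |R|=0.4654
R=1: x+11/30x²=0 ⇒ x=−30/11=-2.7273; min R=1−1/(4·11/30)=0.3182>−1
Confirm numerically:
  x=-2.643: |R|=0.91833 <1
  x=-2.029: |R|=0.48051 <1
  x=-1.736: |R|=0.36902 <1
  x=-1.238: |R|=0.32397 <1
  x=-3.030: |R|=1.33633 >1
  x=-2.990: |R|=1.28804 >1
  x=-2.880: |R|=1.16128 >1
Interval (-2.7273, 0).

(-2.7273,0); λ=-6 ⇒ h* = (30/11)/6 = 0.4545.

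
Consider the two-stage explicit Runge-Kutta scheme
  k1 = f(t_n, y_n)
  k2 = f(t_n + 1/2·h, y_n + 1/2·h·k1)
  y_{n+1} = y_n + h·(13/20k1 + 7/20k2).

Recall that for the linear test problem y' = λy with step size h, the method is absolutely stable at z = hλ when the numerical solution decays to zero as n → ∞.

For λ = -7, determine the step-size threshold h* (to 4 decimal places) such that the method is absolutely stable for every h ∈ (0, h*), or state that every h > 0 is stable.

On y'=λy, z=hλ:
  k1=λy_n ⇒ h·k1=z·y_n;  k2=λ(1+1/2z)y_n ⇒ h·k2=z(1+1/2z)y_n
  y_{n+1}/y_n = 1 + 13/20z + 7/20z(1+1/2z) = 1 + z + 7/40z²
  ⇒ R(z) = 1 + z + 7/40z².

Need |R(x)|<1, x<0.
x=-0.65: |R|=0.4239
R=1: x+7/40x²=0 ⇒ x=−40/7=-5.7143; min R=1−1/(4·7/40)=-0.4286>−1
Confirm numerically:
  x=-5.568: |R|=0.85746 <1
  x=-4.594: |R|=0.09935 <1
  x=-4.163: |R|=0.13015 <1
  x=-2.683: |R|=0.42326 <1
  x=-6.283: |R|=1.62532 >1
  x=-6.238: |R|=1.57171 >1
Interval (-5.7143, 0).

(-5.7143,0); λ=-7 ⇒ h* = (40/7)/7 = 0.8163.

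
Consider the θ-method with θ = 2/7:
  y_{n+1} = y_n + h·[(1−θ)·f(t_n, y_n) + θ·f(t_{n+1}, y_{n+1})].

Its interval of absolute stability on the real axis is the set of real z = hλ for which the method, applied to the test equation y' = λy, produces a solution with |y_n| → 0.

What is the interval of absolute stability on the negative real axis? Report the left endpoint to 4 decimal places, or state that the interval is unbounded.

z∈(-4.6667,0).

Test eqn y'=λy, z=hλ:
  y_{n+1} = y_n + z·[5/7·y_n + 2/7·y_{n+1}] ⇒ (1 − 2/7z)y_{n+1} = (1 + 5/7z)y_n
  R(z) = (1 + 5/7z)/(1 − 2/7z).

Find x<0 with |R(x)|<1.
x=-0.8: |R|=0.3488
R=−1: 1+5/7x = −1+2/7x ⇒ -3/7x=2 ⇒ x=2/(-3/7)=-4.6667
Confirm numerically:
  x=-3.168: |R|=0.66287 <1
  x=-2.990: |R|=0.61248 <1
  x=-1.972: |R|=0.26133 <1
  x=-5.152: |R|=1.08414 >1
  x=-4.795: |R|=1.02321 >1
So |R|<1 on (-4.6667, 0).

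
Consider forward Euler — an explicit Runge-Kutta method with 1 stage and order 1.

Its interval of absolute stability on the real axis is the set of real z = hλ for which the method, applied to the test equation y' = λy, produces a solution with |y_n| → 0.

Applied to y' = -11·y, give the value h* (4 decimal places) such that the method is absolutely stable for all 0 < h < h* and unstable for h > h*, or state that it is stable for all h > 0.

(-2.0000,0); λ=-11 ⇒ h* = 0.1818.

Set f=λy, z=hλ:
  order 1, 1-stage ⇒ R(z)=1+z
  (e.g. R(-1.76)=-0.76000, |R|=0.76000)

Solve |R(x)|<1 on ℝ⁻.
x=-1.76: |R|=0.7600
|R(-2.34)|=1.3400 |R(-1.92)|=0.9200 |R(-1.55)|=0.5500
Bisect:
  x_lo=-2.5839 |R|=1.5839  x_hi=-0.2565 |R|=0.7435
  mid=-1.42020 |R|=0.42020 →hi
  mid=-2.00205 |R|=1.00205 →lo
  mid=-1.71113 |R|=0.71113 →hi
  mid=-1.85659 |R|=0.85659 →hi
  mid=-1.92932 |R|=0.92932 →hi
  mid=-1.96569 |R|=0.96569 →hi
  mid=-1.98387 |R|=0.98387 →hi
  ...
  [-2.00006,-1.99992] ⇒ x*=-2.0000
So |R|<1 on (-2.0000, 0).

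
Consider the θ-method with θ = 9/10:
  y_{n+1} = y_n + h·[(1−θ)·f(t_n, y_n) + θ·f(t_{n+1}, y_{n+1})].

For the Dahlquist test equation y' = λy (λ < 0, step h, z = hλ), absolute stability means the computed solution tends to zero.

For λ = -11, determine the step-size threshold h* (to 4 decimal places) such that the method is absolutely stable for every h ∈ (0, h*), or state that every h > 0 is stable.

(−∞, 0) — no finite endpoint. Any h>0 works for λ=-11.

Test eqn y'=λy, z=hλ:
  y_{n+1} = y_n + z·[1/10·y_n + 9/10·y_{n+1}] ⇒ (1 − 9/10z)y_{n+1} = (1 + 1/10z)y_n
  ⇒ R(z) = (1 + 1/10z)/(1 − 9/10z).

Need |R(x)|<1, x<0.
x=-0.95: |R|=0.4879
x=-2: |R|=0.2857
x=-10: |R|=0.0000
x=-100: |R|=0.0989
θ=9/10≥1/2 ⇒ |1+1/10x|<|1−9/10x| ∀x<0 ⇒ unbounded interval.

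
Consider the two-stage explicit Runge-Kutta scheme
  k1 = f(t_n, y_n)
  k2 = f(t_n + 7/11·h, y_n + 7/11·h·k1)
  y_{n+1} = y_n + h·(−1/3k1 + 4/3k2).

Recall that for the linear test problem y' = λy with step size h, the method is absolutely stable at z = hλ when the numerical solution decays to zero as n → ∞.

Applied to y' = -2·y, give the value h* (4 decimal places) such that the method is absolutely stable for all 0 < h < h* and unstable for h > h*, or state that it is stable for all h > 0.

(-1.1786,0); λ=-2 ⇒ h* = (33/28)/2 = 0.5893.

Set f=λy, z=hλ:
  k1=λy_n ⇒ h·k1=z·y_n;  k2=λ(1+7/11z)y_n ⇒ h·k2=z(1+7/11z)y_n
  y_{n+1}/y_n = 1 − 1/3z + 4/3z(1+7/11z) = 1 + z + 28/33z²
  R(z) = 1 + z + 28/33z².

Solve |R(x)|<1 on ℝ⁻.
x=-0.75: |R|=0.7273
R=1: x+28/33x²=0 ⇒ x=−33/28=-1.1786; min R=1−1/(4·28/33)=0.7054>−1
Confirm numerically:
  x=-0.955: |R|=0.81884 <1
  x=-0.674: |R|=0.71145 <1
  x=-0.587: |R|=0.70536 <1
  x=-0.509: |R|=0.71083 <1
  x=-1.619: |R|=1.60502 >1
  x=-1.434: |R|=1.31079 >1
  x=-1.344: |R|=1.18865 >1
Interval (-1.1786, 0).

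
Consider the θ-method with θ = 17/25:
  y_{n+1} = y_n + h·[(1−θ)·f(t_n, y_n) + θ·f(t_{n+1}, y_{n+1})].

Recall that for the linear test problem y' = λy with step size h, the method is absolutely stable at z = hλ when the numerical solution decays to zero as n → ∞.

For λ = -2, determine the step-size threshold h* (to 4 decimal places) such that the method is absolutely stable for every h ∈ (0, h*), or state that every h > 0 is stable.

On y'=λy, z=hλ:
  y_{n+1} = y_n + z·[8/25·y_n + 17/25·y_{n+1}] ⇒ (1 − 17/25z)y_{n+1} = (1 + 8/25z)y_n
  so R(z) = (1 + 8/25z)/(1 − 17/25z).

Find x<0 with |R(x)|<1.
x=-0.7: |R|=0.5257
x=-2: |R|=0.1525
x=-10: |R|=0.2821
x=-100: |R|=0.4493
θ=17/25≥1/2 ⇒ |1+8/25x|<|1−17/25x| ∀x<0 ⇒ stable on all of ℝ⁻.

(−∞, 0) — no finite endpoint. Any h>0 works for λ=-2.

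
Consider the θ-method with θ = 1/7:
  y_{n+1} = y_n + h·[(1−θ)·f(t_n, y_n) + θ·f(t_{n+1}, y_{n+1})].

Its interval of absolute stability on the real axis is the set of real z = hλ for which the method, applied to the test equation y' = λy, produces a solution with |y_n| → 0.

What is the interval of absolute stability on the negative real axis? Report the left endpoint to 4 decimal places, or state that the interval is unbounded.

z∈(-2.8000,0).

Test eqn y'=λy, z=hλ:
  y_{n+1} = y_n + z·[6/7·y_n + 1/7·y_{n+1}] ⇒ (1 − 1/7z)y_{n+1} = (1 + 6/7z)y_n
  so R(z) = (1 + 6/7z)/(1 − 1/7z).

Find x<0 with |R(x)|<1.
x=-1.1: |R|=0.0494
R=−1: 1+6/7x = −1+1/7x ⇒ -5/7x=2 ⇒ x=2/(-5/7)=-2.8000
Confirm numerically:
  x=-2.291: |R|=0.72608 <1
  x=-2.047: |R|=0.58384 <1
  x=-1.889: |R|=0.48757 <1
  x=-3.290: |R|=1.23810 >1
  x=-2.962: |R|=1.08131 >1
  x=-2.908: |R|=1.05450 >1
So |R|<1 on (-2.8000, 0).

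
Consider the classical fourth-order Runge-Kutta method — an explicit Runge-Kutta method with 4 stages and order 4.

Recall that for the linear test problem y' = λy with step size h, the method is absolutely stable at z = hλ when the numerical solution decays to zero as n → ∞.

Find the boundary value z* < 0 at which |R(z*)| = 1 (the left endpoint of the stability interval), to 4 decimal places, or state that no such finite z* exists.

z* = -2.7853.

Set f=λy, z=hλ:
  order 4, 4-stage ⇒ R(z)=1+z+z^2/2+z^3/6+z^4/24
  (e.g. R(-0.73)=0.48345, |R|=0.48345)

Need |R(x)|<1, x<0.
x=-0.73: |R|=0.4834
|R(-2.96)|=1.2970 |R(-2.44)|=0.5926 |R(-0.64)|=0.5281
Bisect:
  x_lo=-3.5873 |R|=3.0532  x_hi=-0.3997 |R|=0.6706
  mid=-1.99348 |R|=0.33118 →hi
  mid=-2.79039 |R|=1.00771 →lo
  mid=-2.39193 |R|=0.55180 →hi
  mid=-2.59116 |R|=0.74464 →hi
  mid=-2.69077 |R|=0.86660 →hi
  mid=-2.74058 |R|=0.93465 →hi
  mid=-2.76548 |R|=0.97054 →hi
  ...
  [-2.78533,-2.78513] ⇒ x*=-2.7853
So |R|<1 on (-2.7853, 0).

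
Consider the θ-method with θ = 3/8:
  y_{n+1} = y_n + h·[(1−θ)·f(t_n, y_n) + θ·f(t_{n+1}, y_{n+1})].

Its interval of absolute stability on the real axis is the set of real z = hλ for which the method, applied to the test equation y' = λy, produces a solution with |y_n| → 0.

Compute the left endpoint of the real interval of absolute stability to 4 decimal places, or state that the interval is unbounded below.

Set f=λy, z=hλ:
  y_{n+1} = y_n + z·[5/8·y_n + 3/8·y_{n+1}] ⇒ (1 − 3/8z)y_{n+1} = (1 + 5/8z)y_n
  R(z) = (1 + 5/8z)/(1 − 3/8z).

Find x<0 with |R(x)|<1.
x=-0.46: |R|=0.6077
R=−1: 1+5/8x = −1+3/8x ⇒ -1/4x=2 ⇒ x=2/(-1/4)=-8.0000
Confirm numerically:
  x=-7.782: |R|=0.98609 <1
  x=-7.603: |R|=0.97423 <1
  x=-6.851: |R|=0.91952 <1
  x=-8.146: |R|=1.00900 >1
  x=-8.102: |R|=1.00631 >1
So |R|<1 on (-8.0000, 0).

left endpoint -8.0000.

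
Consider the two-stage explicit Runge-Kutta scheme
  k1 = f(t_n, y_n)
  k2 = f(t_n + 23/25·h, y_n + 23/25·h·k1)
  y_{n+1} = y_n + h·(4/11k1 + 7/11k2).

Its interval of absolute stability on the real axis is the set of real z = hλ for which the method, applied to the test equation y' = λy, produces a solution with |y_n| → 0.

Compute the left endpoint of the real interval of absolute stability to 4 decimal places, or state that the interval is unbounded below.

z* = -1.7081.

Set f=λy, z=hλ:
  k1=λy_n ⇒ h·k1=z·y_n;  k2=λ(1+23/25z)y_n ⇒ h·k2=z(1+23/25z)y_n
  y_{n+1}/y_n = 1 + 4/11z + 7/11z(1+23/25z) = 1 + z + 161/275z²
  Hence R(z) = 1 + z + 161/275z².

Need |R(x)|<1, x<0.
x=-1.5: |R|=0.8173
R=1: x+161/275x²=0 ⇒ x=−275/161=-1.7081; min R=1−1/(4·161/275)=0.5730>−1
Confirm numerically:
  x=-1.543: |R|=0.85088 <1
  x=-1.506: |R|=0.82183 <1
  x=-0.851: |R|=0.57299 <1
  x=-2.156: |R|=1.56539 >1
  x=-2.086: |R|=1.46154 >1
So |R|<1 on (-1.7081, 0).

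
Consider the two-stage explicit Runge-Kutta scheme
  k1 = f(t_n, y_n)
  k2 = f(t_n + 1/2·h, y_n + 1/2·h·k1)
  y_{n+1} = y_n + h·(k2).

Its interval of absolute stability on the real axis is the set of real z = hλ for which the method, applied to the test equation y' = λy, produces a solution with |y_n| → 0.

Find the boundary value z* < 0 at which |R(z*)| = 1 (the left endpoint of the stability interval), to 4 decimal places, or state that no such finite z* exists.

left endpoint -2.0000.

Test eqn y'=λy, z=hλ:
  k1=λy_n ⇒ h·k1=z·y_n;  k2=λ(1+1/2z)y_n ⇒ h·k2=z(1+1/2z)y_n
  y_{n+1}/y_n = 1 + z(1+1/2z) = 1 + z + 1/2z²
  so R(z) = 1 + z + 1/2z².

Find x<0 with |R(x)|<1.
x=-1.01: |R|=0.5000
R=1: x+1/2x²=0 ⇒ x=−2=-2.0000; min R=1−1/(4·1/2)=0.5000>−1
Confirm numerically:
  x=-1.577: |R|=0.66646 <1
  x=-1.510: |R|=0.63005 <1
  x=-1.386: |R|=0.57450 <1
  x=-1.048: |R|=0.50115 <1
  x=-2.261: |R|=1.29506 >1
  x=-2.240: |R|=1.26880 >1
So |R|<1 on (-2.0000, 0).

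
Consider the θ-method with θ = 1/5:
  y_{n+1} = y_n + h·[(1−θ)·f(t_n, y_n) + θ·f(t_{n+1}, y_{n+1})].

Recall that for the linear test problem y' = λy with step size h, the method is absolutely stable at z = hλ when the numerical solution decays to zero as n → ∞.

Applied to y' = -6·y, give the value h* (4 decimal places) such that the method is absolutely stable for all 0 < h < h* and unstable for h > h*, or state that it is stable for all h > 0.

(-3.3333,0); λ=-6 ⇒ h* = (10/3)/6 = 0.5556.

Test eqn y'=λy, z=hλ:
  y_{n+1} = y_n + z·[4/5·y_n + 1/5·y_{n+1}] ⇒ (1 − 1/5z)y_{n+1} = (1 + 4/5z)y_n
  ⇒ R(z) = (1 + 4/5z)/(1 − 1/5z).

Need |R(x)|<1, x<0.
x=-0.36: |R|=0.6642
R=−1: 1+4/5x = −1+1/5x ⇒ -3/5x=2 ⇒ x=2/(-3/5)=-3.3333
Confirm numerically:
  x=-3.101: |R|=0.91396 <1
  x=-2.343: |R|=0.59540 <1
  x=-2.013: |R|=0.43519 <1
  x=-3.541: |R|=1.07294 >1
  x=-3.502: |R|=1.05952 >1
Interval (-3.3333, 0).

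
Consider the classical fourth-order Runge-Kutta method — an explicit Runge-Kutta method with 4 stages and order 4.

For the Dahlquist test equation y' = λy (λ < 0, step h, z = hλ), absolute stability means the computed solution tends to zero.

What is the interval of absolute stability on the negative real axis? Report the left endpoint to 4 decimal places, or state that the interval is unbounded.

(-2.7853, 0).

Set f=λy, z=hλ:
  order 4, 4-stage ⇒ R(z)=1+z+z^2/2+z^3/6+z^4/24
  (e.g. R(-0.74)=0.47876, |R|=0.47876)

Solve |R(x)|<1 on ℝ⁻.
x=-0.74: |R|=0.4788
|R(-2.55)|=0.6995 |R(-2)|=0.3333 |R(-1.78)|=0.2825
Bisect:
  x_lo=-3.1349 |R|=1.6684  x_hi=-0.3545 |R|=0.7016
  mid=-1.74470 |R|=0.27823 →hi
  mid=-2.43980 |R|=0.59239 →hi
  mid=-2.78736 |R|=1.00311 →lo
  mid=-2.61358 |R|=0.77051 →hi
  mid=-2.70047 |R|=0.87946 →hi
  mid=-2.74391 |R|=0.93938 →hi
  mid=-2.76563 |R|=0.97076 →hi
  mid=-2.77649 |R|=0.98681 →hi
  ...
  [-2.78532,-2.78515] ⇒ x*=-2.7853
Interval (-2.7853, 0).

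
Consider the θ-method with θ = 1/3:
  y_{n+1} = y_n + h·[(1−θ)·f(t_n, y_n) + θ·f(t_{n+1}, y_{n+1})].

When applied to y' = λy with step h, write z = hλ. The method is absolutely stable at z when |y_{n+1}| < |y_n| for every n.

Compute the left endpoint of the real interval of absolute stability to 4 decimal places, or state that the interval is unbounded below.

z* = -6.0000.

With y'=λy (z=hλ):
  y_{n+1} = y_n + z·[2/3·y_n + 1/3·y_{n+1}] ⇒ (1 − 1/3z)y_{n+1} = (1 + 2/3z)y_n
  R(z) = (1 + 2/3z)/(1 − 1/3z).

Need |R(x)|<1, x<0.
x=-0.7: |R|=0.4324
R=−1: 1+2/3x = −1+1/3x ⇒ -1/3x=2 ⇒ x=2/(-1/3)=-6.0000
Confirm numerically:
  x=-5.250: |R|=0.90909 <1
  x=-4.313: |R|=0.76931 <1
  x=-4.173: |R|=0.74529 <1
  x=-3.936: |R|=0.70242 <1
  x=-6.572: |R|=1.05976 >1
  x=-6.272: |R|=1.02934 >1
  x=-6.127: |R|=1.01391 >1
Stable set (-6.0000, 0).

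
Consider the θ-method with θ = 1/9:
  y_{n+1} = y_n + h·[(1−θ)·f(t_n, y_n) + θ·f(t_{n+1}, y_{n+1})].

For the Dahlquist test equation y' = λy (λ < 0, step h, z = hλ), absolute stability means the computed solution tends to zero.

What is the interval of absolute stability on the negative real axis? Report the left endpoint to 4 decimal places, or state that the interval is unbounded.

On y'=λy, z=hλ:
  y_{n+1} = y_n + z·[8/9·y_n + 1/9·y_{n+1}] ⇒ (1 − 1/9z)y_{n+1} = (1 + 8/9z)y_n
  so R(z) = (1 + 8/9z)/(1 − 1/9z).

Solve |R(x)|<1 on ℝ⁻.
x=-0.68: |R|=0.3678
R=−1: 1+8/9x = −1+1/9x ⇒ -7/9x=2 ⇒ x=2/(-7/9)=-2.5714
Confirm numerically:
  x=-1.801: |R|=0.50069 <1
  x=-1.217: |R|=0.07204 <1
  x=-1.129: |R|=0.00316 <1
  x=-3.144: |R|=1.33004 >1
  x=-2.949: |R|=1.22119 >1
  x=-2.693: |R|=1.07278 >1
Interval (-2.5714, 0).

z∈(-2.5714,0).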